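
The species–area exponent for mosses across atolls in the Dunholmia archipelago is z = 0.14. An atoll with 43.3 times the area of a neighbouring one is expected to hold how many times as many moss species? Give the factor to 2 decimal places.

1.69

S₂/S₁ = (A₂/A₁)^z = 43.3^0.14
ln(S₂/S₁) = 0.14 × ln 43.3 = 0.14 × 3.7682 = 0.5275
S₂/S₁ = e^0.5275 ≈ 1.695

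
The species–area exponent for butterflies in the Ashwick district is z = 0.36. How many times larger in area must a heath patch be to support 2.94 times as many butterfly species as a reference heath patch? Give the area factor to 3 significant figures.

20.0

(A₂/A₁)^0.36 = 2.94, so A₂/A₁ = 2.94^(1/0.36) = 2.94^2.778
ln(A₂/A₁) = ln 2.94 / 0.36 = 1.0784 / 0.36 = 2.9956
A₂/A₁ = e^2.9956 ≈ 20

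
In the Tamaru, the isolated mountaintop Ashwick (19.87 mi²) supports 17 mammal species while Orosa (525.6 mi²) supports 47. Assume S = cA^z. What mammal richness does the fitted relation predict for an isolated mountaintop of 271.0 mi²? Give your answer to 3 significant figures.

38.3

z = ln(47/17) / ln(525.6/19.87) = 1.0169 / 3.2753 = 0.3105
c = 17 / 19.87^0.3105 = 17 / 2.53 = 6.72
S₃ = 6.72 × 271^0.3105 = 6.72 × 5.694 ≈ 38.26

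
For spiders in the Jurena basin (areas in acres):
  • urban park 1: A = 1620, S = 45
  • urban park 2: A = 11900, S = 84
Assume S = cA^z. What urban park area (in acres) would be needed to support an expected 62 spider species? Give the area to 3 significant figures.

z = ln(84/45) / ln(11900/1620) = 0.6242 / 1.9941 = 0.3130
c = 45 / 1620^0.3130 = 45 / 10.11 = 4.453
A = (62/4.453)^(1/0.3130) ⇒ ln A = ln(13.92)/0.3130 = 8.4141
A = e^8.4141 ≈ 4510 acres

4510 acres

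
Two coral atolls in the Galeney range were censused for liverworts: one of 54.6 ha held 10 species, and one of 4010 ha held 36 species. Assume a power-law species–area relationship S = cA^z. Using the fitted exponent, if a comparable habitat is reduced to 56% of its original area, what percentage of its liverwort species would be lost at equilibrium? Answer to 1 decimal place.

z = ln(36/10) / ln(4010/54.6) = 1.2809 / 4.2965 = 0.2981
S_new/S_old = (A_new/A_old)^z = 0.56^0.2981 = exp(0.2981 × -0.5798) = 0.8413
Fraction lost = 1 − 0.8413 = 0.1587

15.9%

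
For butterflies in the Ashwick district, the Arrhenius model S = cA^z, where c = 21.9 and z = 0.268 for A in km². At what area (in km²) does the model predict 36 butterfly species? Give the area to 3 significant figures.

36 = 21.9 × A^0.268  ⇒  A^0.268 = 36/21.9 = 1.644
ln A = ln(1.644) / 0.268 = 0.4970 / 0.268 = 1.8546
A = e^1.8546 ≈ 6.389 km²

6.39 km²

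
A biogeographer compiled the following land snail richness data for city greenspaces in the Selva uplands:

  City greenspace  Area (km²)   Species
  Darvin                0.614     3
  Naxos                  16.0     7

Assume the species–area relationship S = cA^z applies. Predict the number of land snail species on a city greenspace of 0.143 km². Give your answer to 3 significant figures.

2.05

z = ln(7/3) / ln(16/0.614) = 0.8473 / 3.2603 = 0.2599
c = 3 / 0.614^0.2599 = 3 / 0.8809 = 3.405
S₃ = 3.405 × 0.143^0.2599 = 3.405 × 0.6032 ≈ 2.054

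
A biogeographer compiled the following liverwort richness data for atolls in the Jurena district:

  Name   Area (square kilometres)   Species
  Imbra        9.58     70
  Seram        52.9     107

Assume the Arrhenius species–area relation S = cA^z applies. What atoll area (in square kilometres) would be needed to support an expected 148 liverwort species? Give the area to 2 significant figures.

z = ln(107/70) / ln(52.9/9.58) = 0.4243 / 1.7087 = 0.2483
c = 70 / 9.58^0.2483 = 70 / 1.753 = 39.94
A = (148/39.94)^(1/0.2483) ⇒ ln A = ln(3.706)/0.2483 = 5.2746
A = e^5.2746 ≈ 195.3 square kilometres

200 square kilometres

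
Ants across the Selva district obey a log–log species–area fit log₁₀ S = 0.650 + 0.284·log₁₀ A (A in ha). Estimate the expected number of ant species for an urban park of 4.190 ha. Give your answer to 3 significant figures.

S = 4.467 × 4.19^0.284
ln S = ln 4.467 + 0.284 × ln 4.19 = 1.4967 + 0.284 × 1.4327 = 1.9036
S = e^1.9036 ≈ 6.71

6.71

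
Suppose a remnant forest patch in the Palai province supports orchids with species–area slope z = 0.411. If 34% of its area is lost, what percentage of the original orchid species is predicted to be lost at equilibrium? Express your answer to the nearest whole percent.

S_new/S_old = (A_new/A_old)^z = 0.66^0.411
= exp(0.411 × ln 0.66) = exp(0.411 × -0.4155) = exp(-0.1708) ≈ 0.843
Fraction lost = 1 − 0.843 = 0.157

16%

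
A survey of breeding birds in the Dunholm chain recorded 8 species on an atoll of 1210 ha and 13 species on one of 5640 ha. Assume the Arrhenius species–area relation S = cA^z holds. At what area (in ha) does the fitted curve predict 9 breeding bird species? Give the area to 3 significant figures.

1760 ha

z = ln(13/8) / ln(5640/1210) = 0.4855 / 1.5393 = 0.3154
c = 8 / 1210^0.3154 = 8 / 9.383 = 0.8526
A = (9/0.8526)^(1/0.3154) ⇒ ln A = ln(10.56)/0.3154 = 7.4718
A = e^7.4718 ≈ 1758 ha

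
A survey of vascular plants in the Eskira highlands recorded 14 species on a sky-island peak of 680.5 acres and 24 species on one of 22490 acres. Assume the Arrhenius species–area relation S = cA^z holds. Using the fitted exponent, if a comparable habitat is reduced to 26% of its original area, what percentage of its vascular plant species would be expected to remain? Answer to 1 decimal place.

z = ln(24/14) / ln(22490/680.5) = 0.5390 / 3.4980 = 0.1541
S_new/S_old = (A_new/A_old)^z = 0.26^0.1541 = exp(0.1541 × -1.3471) = 0.8126

81.3%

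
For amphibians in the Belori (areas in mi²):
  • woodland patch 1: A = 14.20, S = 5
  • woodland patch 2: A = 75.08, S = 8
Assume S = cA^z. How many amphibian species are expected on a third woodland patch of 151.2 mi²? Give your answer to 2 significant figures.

9.7

z = ln(8/5) / ln(75.08/14.2) = 0.4700 / 1.6653 = 0.2822
c = 5 / 14.2^0.2822 = 5 / 2.115 = 2.365
S₃ = 2.365 × 151.2^0.2822 = 2.365 × 4.122 ≈ 9.748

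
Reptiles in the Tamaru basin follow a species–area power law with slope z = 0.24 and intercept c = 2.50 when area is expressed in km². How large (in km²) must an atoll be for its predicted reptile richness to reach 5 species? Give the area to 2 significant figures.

18 km²

5 = 2.5 × A^0.24  ⇒  A^0.24 = 5/2.5 = 2
ln A = ln(2) / 0.24 = 0.6931 / 0.24 = 2.8881
A = e^2.8881 ≈ 17.96 km²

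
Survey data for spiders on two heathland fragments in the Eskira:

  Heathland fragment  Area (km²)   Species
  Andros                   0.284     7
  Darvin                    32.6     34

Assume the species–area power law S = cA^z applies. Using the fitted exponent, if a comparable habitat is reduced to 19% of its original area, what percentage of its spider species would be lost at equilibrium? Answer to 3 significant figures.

42.5%

z = ln(34/7) / ln(32.6/0.284) = 1.5805 / 4.7431 = 0.3332
S_new/S_old = (A_new/A_old)^z = 0.19^0.3332 = exp(0.3332 × -1.6607) = 0.575
Fraction lost = 1 − 0.575 = 0.425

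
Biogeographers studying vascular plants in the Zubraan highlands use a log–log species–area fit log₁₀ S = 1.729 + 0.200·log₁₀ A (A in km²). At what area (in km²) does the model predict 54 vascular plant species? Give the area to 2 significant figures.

54 = 53.58 × A^0.2  ⇒  A^0.2 = 54/53.58 = 1.008
ln A = ln(1.008) / 0.2 = 0.0078 / 0.2 = 0.0391
A = e^0.0391 ≈ 1.04 km²

1.0 km²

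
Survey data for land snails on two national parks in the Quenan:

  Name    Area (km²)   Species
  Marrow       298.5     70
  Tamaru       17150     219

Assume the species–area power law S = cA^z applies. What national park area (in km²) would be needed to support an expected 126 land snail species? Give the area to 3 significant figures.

2410 km²

z = ln(219/70) / ln(17150/298.5) = 1.1406 / 4.0510 = 0.2816
c = 70 / 298.5^0.2816 = 70 / 4.975 = 14.07
A = (126/14.07)^(1/0.2816) ⇒ ln A = ln(8.956)/0.2816 = 7.7864
A = e^7.7864 ≈ 2408 km²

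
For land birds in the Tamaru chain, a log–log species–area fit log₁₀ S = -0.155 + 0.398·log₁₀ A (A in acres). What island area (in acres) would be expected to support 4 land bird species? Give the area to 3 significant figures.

79.8 acres

4 = 0.6998 × A^0.398  ⇒  A^0.398 = 4/0.6998 = 5.716
ln A = ln(5.716) / 0.398 = 1.7432 / 0.398 = 4.3799
A = e^4.3799 ≈ 79.83 acres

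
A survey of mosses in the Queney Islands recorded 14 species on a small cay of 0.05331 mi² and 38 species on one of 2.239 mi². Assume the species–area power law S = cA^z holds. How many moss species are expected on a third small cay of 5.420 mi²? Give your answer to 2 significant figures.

z = ln(38/14) / ln(2.239/0.05331) = 0.9985 / 3.7377 = 0.2672
c = 14 / 0.05331^0.2672 = 14 / 0.4569 = 30.64
S₃ = 30.64 × 5.42^0.2672 = 30.64 × 1.571 ≈ 48.12

48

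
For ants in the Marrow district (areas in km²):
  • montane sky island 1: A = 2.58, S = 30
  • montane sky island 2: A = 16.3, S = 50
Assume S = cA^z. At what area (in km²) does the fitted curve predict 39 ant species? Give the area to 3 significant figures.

6.65 km²

z = ln(50/30) / ln(16.3/2.58) = 0.5108 / 1.8434 = 0.2771
c = 30 / 2.58^0.2771 = 30 / 1.3 = 23.07
A = (39/23.07)^(1/0.2771) ⇒ ln A = ln(1.69)/0.2771 = 1.8946
A = e^1.8946 ≈ 6.65 km²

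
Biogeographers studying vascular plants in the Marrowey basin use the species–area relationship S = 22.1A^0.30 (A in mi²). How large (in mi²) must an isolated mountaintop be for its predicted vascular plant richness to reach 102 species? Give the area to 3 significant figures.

164 mi²

102 = 22.1 × A^0.3  ⇒  A^0.3 = 102/22.1 = 4.615
ln A = ln(4.615) / 0.3 = 1.5294 / 0.3 = 5.0980
A = e^5.0980 ≈ 163.7 mi²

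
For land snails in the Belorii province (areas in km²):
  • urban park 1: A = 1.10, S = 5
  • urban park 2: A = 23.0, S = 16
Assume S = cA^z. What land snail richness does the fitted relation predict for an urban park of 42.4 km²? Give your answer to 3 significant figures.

20.2

z = ln(16/5) / ln(23/1.1) = 1.1632 / 3.0402 = 0.3826
c = 5 / 1.1^0.3826 = 5 / 1.037 = 4.821
S₃ = 4.821 × 42.4^0.3826 = 4.821 × 4.194 ≈ 20.22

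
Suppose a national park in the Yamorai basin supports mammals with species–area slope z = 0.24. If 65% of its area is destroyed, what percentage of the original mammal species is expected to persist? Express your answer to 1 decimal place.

S_new/S_old = (A_new/A_old)^z = 0.35^0.24
= exp(0.24 × ln 0.35) = exp(0.24 × -1.0498) = exp(-0.2520) ≈ 0.7773

77.7%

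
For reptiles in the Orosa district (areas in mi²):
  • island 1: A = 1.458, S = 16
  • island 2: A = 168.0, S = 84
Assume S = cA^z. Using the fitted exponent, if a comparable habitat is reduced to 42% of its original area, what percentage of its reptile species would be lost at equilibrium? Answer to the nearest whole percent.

26%

z = ln(84/16) / ln(168/1.458) = 1.6582 / 4.7469 = 0.3493
S_new/S_old = (A_new/A_old)^z = 0.42^0.3493 = exp(0.3493 × -0.8675) = 0.7386
Fraction lost = 1 − 0.7386 = 0.2614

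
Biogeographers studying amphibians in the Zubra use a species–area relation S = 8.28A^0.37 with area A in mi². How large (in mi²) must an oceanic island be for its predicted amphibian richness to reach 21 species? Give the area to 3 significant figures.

12.4 mi²

21 = 8.28 × A^0.37  ⇒  A^0.37 = 21/8.28 = 2.536
ln A = ln(2.536) / 0.37 = 0.9307 / 0.37 = 2.5153
A = e^2.5153 ≈ 12.37 mi²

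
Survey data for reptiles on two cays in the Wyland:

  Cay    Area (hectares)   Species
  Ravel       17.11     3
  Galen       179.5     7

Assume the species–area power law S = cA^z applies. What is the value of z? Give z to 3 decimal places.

0.360

Taking logs: ln S = ln c + z ln A, so z = (ln S₂ − ln S₁)/(ln A₂ − ln A₁).
z = ln(7/3) / ln(179.5/17.11) = ln(2.333) / ln(10.49) = 0.8473 / 2.3505 = 0.3605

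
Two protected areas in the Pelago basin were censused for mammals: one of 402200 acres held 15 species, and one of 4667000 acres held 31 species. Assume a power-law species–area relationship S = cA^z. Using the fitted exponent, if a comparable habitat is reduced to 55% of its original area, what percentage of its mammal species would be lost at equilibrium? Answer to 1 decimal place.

16.2%

z = ln(31/15) / ln(4667000/402200) = 0.7259 / 2.4513 = 0.2961
S_new/S_old = (A_new/A_old)^z = 0.55^0.2961 = exp(0.2961 × -0.5978) = 0.8377
Fraction lost = 1 − 0.8377 = 0.1623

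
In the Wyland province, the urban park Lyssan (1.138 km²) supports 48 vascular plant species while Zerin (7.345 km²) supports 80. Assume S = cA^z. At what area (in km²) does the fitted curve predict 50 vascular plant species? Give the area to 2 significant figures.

1.3 km²

z = ln(80/48) / ln(7.345/1.138) = 0.5108 / 1.8647 = 0.2739
c = 48 / 1.138^0.2739 = 48 / 1.036 = 46.33
A = (50/46.33)^(1/0.2739) ⇒ ln A = ln(1.079)/0.2739 = 0.2783
A = e^0.2783 ≈ 1.321 km²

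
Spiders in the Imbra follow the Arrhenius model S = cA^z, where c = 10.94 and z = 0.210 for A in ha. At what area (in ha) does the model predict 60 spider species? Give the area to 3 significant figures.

3310 ha

60 = 10.94 × A^0.21  ⇒  A^0.21 = 60/10.94 = 5.484
ln A = ln(5.484) / 0.21 = 1.7019 / 0.21 = 8.1044
A = e^8.1044 ≈ 3309 ha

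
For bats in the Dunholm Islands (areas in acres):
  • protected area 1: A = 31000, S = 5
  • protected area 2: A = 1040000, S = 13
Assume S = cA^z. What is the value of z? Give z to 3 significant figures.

Taking logs: ln S = ln c + z ln A, so z = (ln S₂ − ln S₁)/(ln A₂ − ln A₁).
z = ln(13/5) / ln(1040000/31000) = ln(2.6) / ln(33.55) = 0.9555 / 3.5130 = 0.2720

0.272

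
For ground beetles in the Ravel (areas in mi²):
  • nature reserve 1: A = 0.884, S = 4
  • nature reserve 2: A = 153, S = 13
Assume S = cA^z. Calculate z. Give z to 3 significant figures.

Taking logs: ln S = ln c + z ln A, so z = (ln S₂ − ln S₁)/(ln A₂ − ln A₁).
z = ln(13/4) / ln(153/0.884) = ln(3.25) / ln(173.1) = 1.1787 / 5.1537 = 0.2287

0.229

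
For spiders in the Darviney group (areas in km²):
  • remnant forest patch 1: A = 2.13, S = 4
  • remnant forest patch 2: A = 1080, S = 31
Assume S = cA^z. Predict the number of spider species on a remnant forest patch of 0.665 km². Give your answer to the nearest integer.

3

z = ln(31/4) / ln(1080/2.13) = 2.0477 / 6.2286 = 0.3288
c = 4 / 2.13^0.3288 = 4 / 1.282 = 3.12
S₃ = 3.12 × 0.665^0.3288 = 3.12 × 0.8745 ≈ 2.728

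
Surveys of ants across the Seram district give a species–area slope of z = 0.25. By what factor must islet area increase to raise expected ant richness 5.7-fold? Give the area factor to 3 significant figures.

(A₂/A₁)^0.25 = 5.7, so A₂/A₁ = 5.7^(1/0.25) = 5.7^4
ln(A₂/A₁) = ln 5.7 / 0.25 = 1.7405 / 0.25 = 6.9619
A₂/A₁ = e^6.9619 ≈ 1056

1060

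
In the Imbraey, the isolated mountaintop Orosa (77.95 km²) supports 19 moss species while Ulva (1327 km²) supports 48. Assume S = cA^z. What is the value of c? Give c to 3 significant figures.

4.57

z = ln(S₂/S₁) / ln(A₂/A₁) = ln(48/19) / ln(1327/77.95) = 0.9268 / 2.8346 = 0.3269
c = S₁ / A₁^z = 19 / 77.95^0.3269 = 19 / 4.155 = 4.573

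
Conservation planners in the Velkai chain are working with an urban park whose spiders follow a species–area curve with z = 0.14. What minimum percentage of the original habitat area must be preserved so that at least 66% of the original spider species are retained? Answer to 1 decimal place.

Need (A_new/A_old)^0.14 = 0.66, so A_new/A_old = 0.66^(1/0.14) = 0.66^7.143
ln(A_new/A_old) = ln 0.66 / 0.14 = -0.4155 / 0.14 = -2.9680
A_new/A_old = e^-2.9680 ≈ 0.05141

5.1%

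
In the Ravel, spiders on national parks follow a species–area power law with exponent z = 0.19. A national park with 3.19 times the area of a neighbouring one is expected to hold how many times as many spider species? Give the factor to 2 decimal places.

S₂/S₁ = (A₂/A₁)^z = 3.19^0.19
ln(S₂/S₁) = 0.19 × ln 3.19 = 0.19 × 1.1600 = 0.2204
S₂/S₁ = e^0.2204 ≈ 1.247

1.25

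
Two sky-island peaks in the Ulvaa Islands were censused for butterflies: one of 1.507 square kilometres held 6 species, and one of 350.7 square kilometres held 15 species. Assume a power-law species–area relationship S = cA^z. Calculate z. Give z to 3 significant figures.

Taking logs: ln S = ln c + z ln A, so z = (ln S₂ − ln S₁)/(ln A₂ − ln A₁).
z = ln(15/6) / ln(350.7/1.507) = ln(2.5) / ln(232.7) = 0.9163 / 5.4498 = 0.1681

0.168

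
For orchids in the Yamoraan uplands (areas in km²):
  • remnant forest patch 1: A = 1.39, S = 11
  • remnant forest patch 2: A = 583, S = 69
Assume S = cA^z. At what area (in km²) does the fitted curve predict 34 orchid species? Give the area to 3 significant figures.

56.9 km²

z = ln(69/11) / ln(583/1.39) = 1.8362 / 6.0389 = 0.3041
c = 11 / 1.39^0.3041 = 11 / 1.105 = 9.952
A = (34/9.952)^(1/0.3041) ⇒ ln A = ln(3.416)/0.3041 = 4.0406
A = e^4.0406 ≈ 56.86 km²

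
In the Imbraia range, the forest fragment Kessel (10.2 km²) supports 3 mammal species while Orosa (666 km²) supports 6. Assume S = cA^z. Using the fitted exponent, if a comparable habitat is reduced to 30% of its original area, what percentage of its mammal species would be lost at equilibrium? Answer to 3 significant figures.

18.1%

z = ln(6/3) / ln(666/10.2) = 0.6931 / 4.1789 = 0.1659
S_new/S_old = (A_new/A_old)^z = 0.3^0.1659 = exp(0.1659 × -1.2040) = 0.819
Fraction lost = 1 − 0.819 = 0.181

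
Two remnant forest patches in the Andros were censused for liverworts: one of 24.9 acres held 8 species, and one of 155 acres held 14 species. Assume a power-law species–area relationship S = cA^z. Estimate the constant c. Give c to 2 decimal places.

2.99

z = ln(S₂/S₁) / ln(A₂/A₁) = ln(14/8) / ln(155/24.9) = 0.5596 / 1.8286 = 0.3060
c = S₁ / A₁^z = 8 / 24.9^0.3060 = 8 / 2.675 = 2.991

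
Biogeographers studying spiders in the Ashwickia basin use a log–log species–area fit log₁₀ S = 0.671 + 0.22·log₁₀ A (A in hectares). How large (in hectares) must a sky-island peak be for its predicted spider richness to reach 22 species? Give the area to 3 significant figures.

1130 hectares

22 = 4.688 × A^0.22  ⇒  A^0.22 = 22/4.688 = 4.693
ln A = ln(4.693) / 0.22 = 1.5460 / 0.22 = 7.0273
A = e^7.0273 ≈ 1127 hectares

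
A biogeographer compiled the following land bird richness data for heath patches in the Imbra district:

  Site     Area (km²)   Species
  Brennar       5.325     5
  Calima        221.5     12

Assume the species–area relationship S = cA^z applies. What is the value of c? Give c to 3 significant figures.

3.38

z = ln(S₂/S₁) / ln(A₂/A₁) = ln(12/5) / ln(221.5/5.325) = 0.8755 / 3.7280 = 0.2348
c = S₁ / A₁^z = 5 / 5.325^0.2348 = 5 / 1.481 = 3.376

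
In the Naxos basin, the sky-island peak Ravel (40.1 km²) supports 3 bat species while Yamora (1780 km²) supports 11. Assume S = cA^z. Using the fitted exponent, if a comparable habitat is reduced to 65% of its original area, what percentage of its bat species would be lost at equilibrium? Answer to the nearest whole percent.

14%

z = ln(11/3) / ln(1780/40.1) = 1.2993 / 3.7930 = 0.3425
S_new/S_old = (A_new/A_old)^z = 0.65^0.3425 = exp(0.3425 × -0.4308) = 0.8628
Fraction lost = 1 − 0.8628 = 0.1372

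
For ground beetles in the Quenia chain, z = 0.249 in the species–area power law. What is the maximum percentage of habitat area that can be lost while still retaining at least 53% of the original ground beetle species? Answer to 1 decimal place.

Need (A_new/A_old)^0.249 = 0.53, so A_new/A_old = 0.53^(1/0.249) = 0.53^4.016
ln(A_new/A_old) = ln 0.53 / 0.249 = -0.6349 / 0.249 = -2.5497
A_new/A_old = e^-2.5497 ≈ 0.0781
Fraction that can be lost = 1 − 0.0781 = 0.9219

92.2%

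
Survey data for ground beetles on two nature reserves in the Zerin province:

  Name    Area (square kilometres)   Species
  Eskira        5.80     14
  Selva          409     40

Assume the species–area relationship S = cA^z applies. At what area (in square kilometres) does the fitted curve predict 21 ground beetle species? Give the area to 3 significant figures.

z = ln(40/14) / ln(409/5.8) = 1.0498 / 4.2559 = 0.2467
c = 14 / 5.8^0.2467 = 14 / 1.543 = 9.074
A = (21/9.074)^(1/0.2467) ⇒ ln A = ln(2.314)/0.2467 = 3.4016
A = e^3.4016 ≈ 30.01 square kilometres

30.0 square kilometres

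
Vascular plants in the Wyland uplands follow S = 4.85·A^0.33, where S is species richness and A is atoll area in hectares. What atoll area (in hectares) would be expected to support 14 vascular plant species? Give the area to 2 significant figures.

14 = 4.85 × A^0.33  ⇒  A^0.33 = 14/4.85 = 2.887
ln A = ln(2.887) / 0.33 = 1.0601 / 0.33 = 3.2124
A = e^3.2124 ≈ 24.84 hectares

25 hectares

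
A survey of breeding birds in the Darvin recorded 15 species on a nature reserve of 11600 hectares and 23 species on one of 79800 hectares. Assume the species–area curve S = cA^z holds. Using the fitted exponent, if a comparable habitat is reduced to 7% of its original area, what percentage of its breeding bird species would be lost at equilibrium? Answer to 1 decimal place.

z = ln(23/15) / ln(79800/11600) = 0.4274 / 1.9285 = 0.2216
S_new/S_old = (A_new/A_old)^z = 0.07^0.2216 = exp(0.2216 × -2.6593) = 0.5547
Fraction lost = 1 − 0.5547 = 0.4453

44.5%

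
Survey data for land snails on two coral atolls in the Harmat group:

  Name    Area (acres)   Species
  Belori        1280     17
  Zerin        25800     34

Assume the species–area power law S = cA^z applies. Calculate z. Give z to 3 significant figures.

0.231

Taking logs: ln S = ln c + z ln A, so z = (ln S₂ − ln S₁)/(ln A₂ − ln A₁).
z = ln(34/17) / ln(25800/1280) = ln(2) / ln(20.16) = 0.6931 / 3.0035 = 0.2308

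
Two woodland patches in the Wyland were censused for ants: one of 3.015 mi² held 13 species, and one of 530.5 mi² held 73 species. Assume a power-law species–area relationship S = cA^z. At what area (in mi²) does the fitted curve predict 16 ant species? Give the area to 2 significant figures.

z = ln(73/13) / ln(530.5/3.015) = 1.7255 / 5.1702 = 0.3337
c = 13 / 3.015^0.3337 = 13 / 1.445 = 8.995
A = (16/8.995)^(1/0.3337) ⇒ ln A = ln(1.779)/0.3337 = 1.7258
A = e^1.7258 ≈ 5.617 mi²

5.6 mi²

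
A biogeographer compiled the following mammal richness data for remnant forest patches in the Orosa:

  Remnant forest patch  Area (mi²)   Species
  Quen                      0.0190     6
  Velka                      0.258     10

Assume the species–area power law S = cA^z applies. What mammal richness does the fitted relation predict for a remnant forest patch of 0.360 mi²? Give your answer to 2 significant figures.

11

z = ln(10/6) / ln(0.258/0.019) = 0.5108 / 2.6085 = 0.1958
c = 6 / 0.019^0.1958 = 6 / 0.4602 = 13.04
S₃ = 13.04 × 0.36^0.1958 = 13.04 × 0.8187 ≈ 10.67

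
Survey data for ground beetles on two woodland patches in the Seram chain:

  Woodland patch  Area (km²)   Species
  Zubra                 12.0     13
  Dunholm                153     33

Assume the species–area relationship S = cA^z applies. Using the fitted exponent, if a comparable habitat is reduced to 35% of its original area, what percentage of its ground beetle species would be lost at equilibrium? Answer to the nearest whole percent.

z = ln(33/13) / ln(153/12) = 0.9316 / 2.5455 = 0.3660
S_new/S_old = (A_new/A_old)^z = 0.35^0.3660 = exp(0.3660 × -1.0498) = 0.681
Fraction lost = 1 − 0.681 = 0.319

32%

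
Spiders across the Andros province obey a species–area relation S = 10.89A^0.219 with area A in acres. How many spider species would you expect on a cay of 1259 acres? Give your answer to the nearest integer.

S = 10.89 × 1259^0.219
ln S = ln 10.89 + 0.219 × ln 1259 = 2.3878 + 0.219 × 7.1381 = 3.9511
S = e^3.9511 ≈ 51.99

52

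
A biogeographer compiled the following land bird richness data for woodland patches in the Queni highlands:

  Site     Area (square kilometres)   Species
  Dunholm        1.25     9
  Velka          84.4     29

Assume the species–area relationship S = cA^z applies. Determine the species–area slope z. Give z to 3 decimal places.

Taking logs: ln S = ln c + z ln A, so z = (ln S₂ − ln S₁)/(ln A₂ − ln A₁).
z = ln(29/9) / ln(84.4/1.25) = ln(3.222) / ln(67.52) = 1.1701 / 4.2124 = 0.2778

0.278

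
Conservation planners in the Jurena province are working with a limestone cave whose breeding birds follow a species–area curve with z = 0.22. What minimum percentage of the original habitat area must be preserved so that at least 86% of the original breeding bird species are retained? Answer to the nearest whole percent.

50%

Need (A_new/A_old)^0.22 = 0.86, so A_new/A_old = 0.86^(1/0.22) = 0.86^4.545
ln(A_new/A_old) = ln 0.86 / 0.22 = -0.1508 / 0.22 = -0.6856
A_new/A_old = e^-0.6856 ≈ 0.5038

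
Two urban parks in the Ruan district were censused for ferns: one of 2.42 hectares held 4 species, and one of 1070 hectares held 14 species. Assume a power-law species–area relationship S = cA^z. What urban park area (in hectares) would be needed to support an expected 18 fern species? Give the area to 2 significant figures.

z = ln(14/4) / ln(1070/2.42) = 1.2528 / 6.0916 = 0.2057
c = 4 / 2.42^0.2057 = 4 / 1.199 = 3.335
A = (18/3.335)^(1/0.2057) ⇒ ln A = ln(5.397)/0.2057 = 8.1974
A = e^8.1974 ≈ 3632 hectares

3600 hectares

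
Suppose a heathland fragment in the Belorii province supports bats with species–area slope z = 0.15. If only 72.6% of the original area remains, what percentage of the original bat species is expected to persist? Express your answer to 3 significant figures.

S_new/S_old = (A_new/A_old)^z = 0.726^0.15
= exp(0.15 × ln 0.726) = exp(0.15 × -0.3202) = exp(-0.0480) ≈ 0.9531

95.3%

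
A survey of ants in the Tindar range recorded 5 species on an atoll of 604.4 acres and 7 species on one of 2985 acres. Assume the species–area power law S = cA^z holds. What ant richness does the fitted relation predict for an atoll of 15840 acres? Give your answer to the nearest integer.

10

z = ln(7/5) / ln(2985/604.4) = 0.3365 / 1.5971 = 0.2107
c = 5 / 604.4^0.2107 = 5 / 3.854 = 1.297
S₃ = 1.297 × 15840^0.2107 = 1.297 × 7.67 ≈ 9.949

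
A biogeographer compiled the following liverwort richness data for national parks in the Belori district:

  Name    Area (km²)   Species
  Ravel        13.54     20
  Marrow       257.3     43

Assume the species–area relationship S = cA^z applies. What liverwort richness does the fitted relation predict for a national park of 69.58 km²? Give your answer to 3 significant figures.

z = ln(43/20) / ln(257.3/13.54) = 0.7655 / 2.9446 = 0.2600
c = 20 / 13.54^0.2600 = 20 / 1.969 = 10.16
S₃ = 10.16 × 69.58^0.2600 = 10.16 × 3.013 ≈ 30.61

30.6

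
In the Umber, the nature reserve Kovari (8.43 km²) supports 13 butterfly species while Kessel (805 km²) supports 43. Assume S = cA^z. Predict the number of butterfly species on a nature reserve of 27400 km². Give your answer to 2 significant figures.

z = ln(43/13) / ln(805/8.43) = 1.1963 / 4.5590 = 0.2624
c = 13 / 8.43^0.2624 = 13 / 1.75 = 7.43
S₃ = 7.43 × 27400^0.2624 = 7.43 × 14.6 ≈ 108.5

110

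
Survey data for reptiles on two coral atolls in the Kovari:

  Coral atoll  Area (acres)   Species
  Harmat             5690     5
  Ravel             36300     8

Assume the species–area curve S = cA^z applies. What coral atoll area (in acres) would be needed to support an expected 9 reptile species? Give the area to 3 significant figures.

z = ln(8/5) / ln(36300/5690) = 0.4700 / 1.8531 = 0.2536
c = 5 / 5690^0.2536 = 5 / 8.962 = 0.5579
A = (9/0.5579)^(1/0.2536) ⇒ ln A = ln(16.13)/0.2536 = 10.9640
A = e^10.9640 ≈ 57755 acres

57800 acres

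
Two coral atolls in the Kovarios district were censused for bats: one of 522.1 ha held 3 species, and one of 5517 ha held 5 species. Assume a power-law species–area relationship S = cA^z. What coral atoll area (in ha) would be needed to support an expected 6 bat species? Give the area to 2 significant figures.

z = ln(5/3) / ln(5517/522.1) = 0.5108 / 2.3577 = 0.2167
c = 3 / 522.1^0.2167 = 3 / 3.88 = 0.7732
A = (6/0.7732)^(1/0.2167) ⇒ ln A = ln(7.76)/0.2167 = 9.4571
A = e^9.4571 ≈ 12799 ha

13000 ha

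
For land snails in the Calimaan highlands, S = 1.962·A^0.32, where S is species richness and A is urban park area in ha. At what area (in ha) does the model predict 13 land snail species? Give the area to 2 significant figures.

13 = 1.962 × A^0.32  ⇒  A^0.32 = 13/1.962 = 6.626
ln A = ln(6.626) / 0.32 = 1.8910 / 0.32 = 5.9093
A = e^5.9093 ≈ 368.5 ha

370 ha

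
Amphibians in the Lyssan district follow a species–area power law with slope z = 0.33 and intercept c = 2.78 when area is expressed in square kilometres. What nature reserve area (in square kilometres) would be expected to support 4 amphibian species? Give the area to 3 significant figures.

4 = 2.78 × A^0.33  ⇒  A^0.33 = 4/2.78 = 1.439
ln A = ln(1.439) / 0.33 = 0.3638 / 0.33 = 1.1026
A = e^1.1026 ≈ 3.012 square kilometres

3.01 square kilometres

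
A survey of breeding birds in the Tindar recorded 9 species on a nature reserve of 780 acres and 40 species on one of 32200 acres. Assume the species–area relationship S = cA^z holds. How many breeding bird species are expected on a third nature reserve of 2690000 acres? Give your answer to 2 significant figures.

240

z = ln(40/9) / ln(32200/780) = 1.4917 / 3.7204 = 0.4009
c = 9 / 780^0.4009 = 9 / 14.44 = 0.6233
S₃ = 0.6233 × 2690000^0.4009 = 0.6233 × 378.4 ≈ 235.8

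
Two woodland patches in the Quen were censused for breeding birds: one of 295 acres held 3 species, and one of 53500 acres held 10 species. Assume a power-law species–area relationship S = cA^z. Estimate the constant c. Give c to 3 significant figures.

0.804

z = ln(S₂/S₁) / ln(A₂/A₁) = ln(10/3) / ln(53500/295) = 1.2040 / 5.2005 = 0.2315
c = S₁ / A₁^z = 3 / 295^0.2315 = 3 / 3.731 = 0.8041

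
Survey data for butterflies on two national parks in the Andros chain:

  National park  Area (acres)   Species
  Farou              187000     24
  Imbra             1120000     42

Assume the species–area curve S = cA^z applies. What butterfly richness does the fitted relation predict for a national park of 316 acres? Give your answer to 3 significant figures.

3.26

z = ln(42/24) / ln(1120000/187000) = 0.5596 / 1.7900 = 0.3126
c = 24 / 187000^0.3126 = 24 / 44.48 = 0.5395
S₃ = 0.5395 × 316^0.3126 = 0.5395 × 6.046 ≈ 3.262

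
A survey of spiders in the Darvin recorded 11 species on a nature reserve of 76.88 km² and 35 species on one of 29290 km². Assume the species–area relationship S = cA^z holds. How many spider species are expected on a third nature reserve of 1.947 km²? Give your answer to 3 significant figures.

5.38

z = ln(35/11) / ln(29290/76.88) = 1.1575 / 5.9428 = 0.1948
c = 11 / 76.88^0.1948 = 11 / 2.33 = 4.722
S₃ = 4.722 × 1.947^0.1948 = 4.722 × 1.139 ≈ 5.376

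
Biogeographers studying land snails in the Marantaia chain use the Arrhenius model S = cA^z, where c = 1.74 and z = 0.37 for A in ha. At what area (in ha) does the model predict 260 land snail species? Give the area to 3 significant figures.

260 = 1.74 × A^0.37  ⇒  A^0.37 = 260/1.74 = 149.4
ln A = ln(149.4) / 0.37 = 5.0068 / 0.37 = 13.5319
A = e^13.5319 ≈ 753047 ha

753000 ha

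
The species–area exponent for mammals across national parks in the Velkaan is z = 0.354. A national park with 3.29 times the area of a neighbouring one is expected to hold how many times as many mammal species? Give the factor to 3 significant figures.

S₂/S₁ = (A₂/A₁)^z = 3.29^0.354
ln(S₂/S₁) = 0.354 × ln 3.29 = 0.354 × 1.1909 = 0.4216
S₂/S₁ = e^0.4216 ≈ 1.524

1.52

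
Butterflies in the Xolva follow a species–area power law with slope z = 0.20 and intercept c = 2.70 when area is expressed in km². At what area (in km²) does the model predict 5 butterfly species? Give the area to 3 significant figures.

5 = 2.7 × A^0.2  ⇒  A^0.2 = 5/2.7 = 1.852
ln A = ln(1.852) / 0.2 = 0.6162 / 0.2 = 3.0809
A = e^3.0809 ≈ 21.78 km²

21.8 km²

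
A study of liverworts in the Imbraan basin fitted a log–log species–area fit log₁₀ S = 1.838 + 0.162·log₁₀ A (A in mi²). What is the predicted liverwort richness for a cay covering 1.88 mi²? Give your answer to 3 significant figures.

76.3

S = 68.87 × 1.88^0.162
ln S = ln 68.87 + 0.162 × ln 1.88 = 4.2322 + 0.162 × 0.6313 = 4.3344
S = e^4.3344 ≈ 76.28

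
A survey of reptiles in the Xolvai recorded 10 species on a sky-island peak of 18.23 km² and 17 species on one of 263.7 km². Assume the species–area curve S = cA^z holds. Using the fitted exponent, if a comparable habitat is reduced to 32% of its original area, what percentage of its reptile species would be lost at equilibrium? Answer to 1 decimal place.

20.3%

z = ln(17/10) / ln(263.7/18.23) = 0.5306 / 2.6717 = 0.1986
S_new/S_old = (A_new/A_old)^z = 0.32^0.1986 = exp(0.1986 × -1.1394) = 0.7975
Fraction lost = 1 − 0.7975 = 0.2025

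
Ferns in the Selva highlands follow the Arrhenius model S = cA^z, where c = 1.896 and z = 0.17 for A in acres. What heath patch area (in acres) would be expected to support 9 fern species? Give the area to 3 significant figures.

9520 acres

9 = 1.896 × A^0.17  ⇒  A^0.17 = 9/1.896 = 4.747
ln A = ln(4.747) / 0.17 = 1.5575 / 0.17 = 9.1616
A = e^9.1616 ≈ 9525 acres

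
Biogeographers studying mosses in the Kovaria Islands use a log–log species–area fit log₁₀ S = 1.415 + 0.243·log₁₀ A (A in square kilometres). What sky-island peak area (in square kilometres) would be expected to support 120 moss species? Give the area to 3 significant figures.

120 = 26 × A^0.243  ⇒  A^0.243 = 120/26 = 4.615
ln A = ln(4.615) / 0.243 = 1.5293 / 0.243 = 6.2936
A = e^6.2936 ≈ 541.1 square kilometres

541 square kilometres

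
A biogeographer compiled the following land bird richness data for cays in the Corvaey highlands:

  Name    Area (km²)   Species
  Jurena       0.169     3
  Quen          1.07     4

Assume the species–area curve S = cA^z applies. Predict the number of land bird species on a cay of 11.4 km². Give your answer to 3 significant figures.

z = ln(4/3) / ln(1.07/0.169) = 0.2877 / 1.8455 = 0.1559
c = 3 / 0.169^0.1559 = 3 / 0.758 = 3.958
S₃ = 3.958 × 11.4^0.1559 = 3.958 × 1.461 ≈ 5.784

5.78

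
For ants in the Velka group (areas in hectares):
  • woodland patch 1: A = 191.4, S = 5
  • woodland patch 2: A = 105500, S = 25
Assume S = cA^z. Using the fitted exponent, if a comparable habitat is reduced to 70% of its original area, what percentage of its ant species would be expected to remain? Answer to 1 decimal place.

91.3%

z = ln(25/5) / ln(105500/191.4) = 1.6094 / 6.3121 = 0.2550
S_new/S_old = (A_new/A_old)^z = 0.7^0.2550 = exp(0.2550 × -0.3567) = 0.9131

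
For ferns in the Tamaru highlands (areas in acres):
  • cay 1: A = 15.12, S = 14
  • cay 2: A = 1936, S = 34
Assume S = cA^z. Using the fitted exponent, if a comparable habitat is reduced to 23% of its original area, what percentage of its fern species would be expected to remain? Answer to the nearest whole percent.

76%

z = ln(34/14) / ln(1936/15.12) = 0.8873 / 4.8524 = 0.1829
S_new/S_old = (A_new/A_old)^z = 0.23^0.1829 = exp(0.1829 × -1.4697) = 0.7643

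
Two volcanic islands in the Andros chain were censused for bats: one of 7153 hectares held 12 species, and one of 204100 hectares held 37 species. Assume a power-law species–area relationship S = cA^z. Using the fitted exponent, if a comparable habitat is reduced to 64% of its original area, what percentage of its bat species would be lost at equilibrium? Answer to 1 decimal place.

z = ln(37/12) / ln(204100/7153) = 1.1260 / 3.3511 = 0.3360
S_new/S_old = (A_new/A_old)^z = 0.64^0.3360 = exp(0.3360 × -0.4463) = 0.8607
Fraction lost = 1 − 0.8607 = 0.1393

13.9%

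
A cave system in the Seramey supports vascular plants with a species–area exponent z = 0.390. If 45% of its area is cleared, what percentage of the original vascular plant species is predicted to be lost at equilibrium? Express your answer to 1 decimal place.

S_new/S_old = (A_new/A_old)^z = 0.55^0.39
= exp(0.39 × ln 0.55) = exp(0.39 × -0.5978) = exp(-0.2332) ≈ 0.792
Fraction lost = 1 − 0.792 = 0.208

20.8%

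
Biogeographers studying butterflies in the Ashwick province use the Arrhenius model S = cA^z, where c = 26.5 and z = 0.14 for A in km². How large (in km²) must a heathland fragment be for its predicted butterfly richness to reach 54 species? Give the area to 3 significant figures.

162 km²

54 = 26.5 × A^0.14  ⇒  A^0.14 = 54/26.5 = 2.038
ln A = ln(2.038) / 0.14 = 0.7118 / 0.14 = 5.0846
A = e^5.0846 ≈ 161.5 km²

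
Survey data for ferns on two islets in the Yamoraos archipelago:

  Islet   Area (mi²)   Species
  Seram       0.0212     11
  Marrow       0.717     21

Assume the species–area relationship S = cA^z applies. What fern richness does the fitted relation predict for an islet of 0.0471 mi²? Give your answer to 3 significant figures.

12.7

z = ln(21/11) / ln(0.717/0.0212) = 0.6466 / 3.5211 = 0.1836
c = 11 / 0.0212^0.1836 = 11 / 0.4928 = 22.32
S₃ = 22.32 × 0.0471^0.1836 = 22.32 × 0.5706 ≈ 12.74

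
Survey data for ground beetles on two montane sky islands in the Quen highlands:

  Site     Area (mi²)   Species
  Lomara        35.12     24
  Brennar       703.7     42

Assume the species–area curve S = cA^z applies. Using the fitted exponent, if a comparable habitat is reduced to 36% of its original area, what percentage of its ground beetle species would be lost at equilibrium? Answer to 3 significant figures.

17.4%

z = ln(42/24) / ln(703.7/35.12) = 0.5596 / 2.9976 = 0.1867
S_new/S_old = (A_new/A_old)^z = 0.36^0.1867 = exp(0.1867 × -1.0217) = 0.8264
Fraction lost = 1 − 0.8264 = 0.1736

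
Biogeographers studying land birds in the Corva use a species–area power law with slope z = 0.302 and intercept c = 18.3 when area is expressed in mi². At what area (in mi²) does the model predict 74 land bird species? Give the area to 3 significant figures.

102 mi²

74 = 18.3 × A^0.302  ⇒  A^0.302 = 74/18.3 = 4.044
ln A = ln(4.044) / 0.302 = 1.3972 / 0.302 = 4.6264
A = e^4.6264 ≈ 102.1 mi²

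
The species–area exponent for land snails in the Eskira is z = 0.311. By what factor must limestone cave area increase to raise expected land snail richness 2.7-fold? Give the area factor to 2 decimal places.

(A₂/A₁)^0.311 = 2.7, so A₂/A₁ = 2.7^(1/0.311) = 2.7^3.215
ln(A₂/A₁) = ln 2.7 / 0.311 = 0.9933 / 0.311 = 3.1937
A₂/A₁ = e^3.1937 ≈ 24.38

24.38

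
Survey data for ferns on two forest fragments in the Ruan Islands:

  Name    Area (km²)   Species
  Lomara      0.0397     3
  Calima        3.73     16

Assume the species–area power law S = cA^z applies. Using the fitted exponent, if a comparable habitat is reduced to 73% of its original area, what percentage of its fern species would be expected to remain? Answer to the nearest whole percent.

89%

z = ln(16/3) / ln(3.73/0.0397) = 1.6740 / 4.5428 = 0.3685
S_new/S_old = (A_new/A_old)^z = 0.73^0.3685 = exp(0.3685 × -0.3147) = 0.8905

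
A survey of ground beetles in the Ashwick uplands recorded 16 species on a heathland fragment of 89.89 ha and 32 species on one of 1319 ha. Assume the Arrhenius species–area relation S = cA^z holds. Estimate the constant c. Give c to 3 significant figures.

z = ln(S₂/S₁) / ln(A₂/A₁) = ln(32/16) / ln(1319/89.89) = 0.6931 / 2.6860 = 0.2581
c = S₁ / A₁^z = 16 / 89.89^0.2581 = 16 / 3.193 = 5.011

5.01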